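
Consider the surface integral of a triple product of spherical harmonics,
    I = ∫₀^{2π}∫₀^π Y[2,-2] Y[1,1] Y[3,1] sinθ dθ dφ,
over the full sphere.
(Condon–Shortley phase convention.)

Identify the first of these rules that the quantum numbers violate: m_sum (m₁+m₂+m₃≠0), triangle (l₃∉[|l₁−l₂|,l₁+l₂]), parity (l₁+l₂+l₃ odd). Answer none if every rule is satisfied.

none

Σmᵢ = 0  ✓
l₃∈[|l₁−l₂|,l₁+l₂]=[1,3], have l₃=3  ✓
Σlᵢ = 6 ⇒ even  ✓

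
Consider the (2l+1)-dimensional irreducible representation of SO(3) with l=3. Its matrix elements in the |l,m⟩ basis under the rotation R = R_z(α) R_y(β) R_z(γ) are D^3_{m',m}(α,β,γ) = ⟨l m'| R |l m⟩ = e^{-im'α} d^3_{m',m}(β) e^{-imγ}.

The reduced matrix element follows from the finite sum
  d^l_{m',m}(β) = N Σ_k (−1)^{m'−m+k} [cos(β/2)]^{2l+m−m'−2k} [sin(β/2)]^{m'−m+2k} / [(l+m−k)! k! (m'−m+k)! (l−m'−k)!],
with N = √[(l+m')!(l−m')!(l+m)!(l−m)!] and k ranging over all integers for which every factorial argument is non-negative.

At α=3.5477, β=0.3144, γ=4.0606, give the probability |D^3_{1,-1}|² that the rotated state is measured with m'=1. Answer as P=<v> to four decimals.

Split into d^3_{1,-1}(β=0.3144) × two z-phases.
c=cos(0.314400/2)=0.987670, s=sin(0.314400/2)=0.156553; N=√[24·2·2·24]=48.000000
k∈{0,1,2} keeps every argument non-negative
  k=0: (−1)^2·48.0000/(8)·0.9877^4·0.1566^2 = +0.139934
  k=1: (−1)^3·48.0000/(6)·0.9877^2·0.1566^4 = -0.004688
  k=2: (−1)^4·48.0000/(48)·0.9877^0·0.1566^6 = +0.000015
d^3_{1,-1}(0.3144) = +0.139934 -0.004688 +0.000015 = +0.135261
|D^3_{1,-1}|² = |d^3_{1,-1}(β)|² = (+0.135261)² = 0.018295 (the z-rotation phases have unit modulus)

P=0.0183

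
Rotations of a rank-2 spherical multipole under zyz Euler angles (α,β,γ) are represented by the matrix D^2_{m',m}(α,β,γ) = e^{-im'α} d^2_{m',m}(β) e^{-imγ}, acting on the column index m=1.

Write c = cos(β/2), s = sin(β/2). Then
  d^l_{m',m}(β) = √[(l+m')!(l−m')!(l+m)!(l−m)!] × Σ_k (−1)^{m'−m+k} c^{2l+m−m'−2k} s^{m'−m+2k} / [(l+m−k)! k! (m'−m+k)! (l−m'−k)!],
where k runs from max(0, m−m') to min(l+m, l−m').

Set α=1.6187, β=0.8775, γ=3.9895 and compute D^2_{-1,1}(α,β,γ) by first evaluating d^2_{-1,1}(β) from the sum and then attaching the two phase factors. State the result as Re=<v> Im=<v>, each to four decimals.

Re=-0.2949 Im=-0.2864

D^2_{-1,1}(1.6187,0.8775,3.9895) = e^{-i·-1·1.6187}·d^2_{-1,1}(0.8775)·e^{-i·1·3.9895}. Compute d first:
Half-angle: c=0.905283, s=0.424808. N=√(1·6·6·1)=6.000000
The bounds max(0,m−m')=2 and min(l+m,l−m')=3 give 2 terms
  k=2: (−1)^0·6.0000/(2)·0.9053^2·0.4248^2 = +0.443686
  k=3: (−1)^1·6.0000/(6)·0.9053^0·0.4248^4 = -0.032567
d^2_{-1,1}(0.8775) = +0.443686 -0.032567 = +0.411120
Attach z-rotation phases: D = e^{-i(-1)(1.6187)}·(+0.411120)·e^{-i(1)(3.9895)} = -0.294920-0.286429i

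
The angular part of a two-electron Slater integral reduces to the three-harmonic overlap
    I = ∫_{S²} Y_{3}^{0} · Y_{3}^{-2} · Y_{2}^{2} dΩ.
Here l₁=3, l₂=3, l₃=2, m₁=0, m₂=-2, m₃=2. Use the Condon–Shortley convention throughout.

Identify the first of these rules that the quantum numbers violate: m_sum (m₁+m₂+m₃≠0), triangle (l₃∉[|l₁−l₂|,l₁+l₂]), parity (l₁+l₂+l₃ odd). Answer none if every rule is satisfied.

azimuthal sum: 0 − 2 + 2 = 0  ✓
0 ≤ 2 ≤ 6 (triangle on l)  ✓
L = 3 + 3 + 2 = 8 (even)  ✓

none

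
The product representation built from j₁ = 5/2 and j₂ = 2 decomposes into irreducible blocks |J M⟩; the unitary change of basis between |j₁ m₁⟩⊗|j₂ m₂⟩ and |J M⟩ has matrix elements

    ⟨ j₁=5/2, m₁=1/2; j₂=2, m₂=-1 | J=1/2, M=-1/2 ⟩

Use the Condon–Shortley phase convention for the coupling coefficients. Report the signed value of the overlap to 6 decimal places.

-0.365148  (= −√(2/15))

√[2·4!1!0!/6! · 3!2!1!3!0!1!] = √(24/5)
  +(−1)^1/∏(1,3,1,0,0,0)! = -1/6  (running -1/6)
⟨..|..⟩ = √(24/5)·(-1/6) = -0.365148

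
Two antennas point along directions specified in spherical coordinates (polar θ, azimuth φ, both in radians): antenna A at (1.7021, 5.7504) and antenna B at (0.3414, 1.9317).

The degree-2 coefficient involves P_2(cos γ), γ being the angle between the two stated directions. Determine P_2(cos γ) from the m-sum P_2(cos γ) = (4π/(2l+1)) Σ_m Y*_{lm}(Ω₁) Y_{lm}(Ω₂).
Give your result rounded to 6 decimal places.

-0.281035

Summing Y*_{l m}(θ₁,φ₁)·Y_{l m}(θ₂,φ₂) over m ∈ [−2, 2]; prefactor 4π/(2·2+1) = 2.513274:
  m=-2: Y*=+0.183754-0.332221i  Y=-0.032501+0.028610i  product +0.003533+0.016055i
  m=-1: Y*=-0.086378+0.050934i  Y=-0.086065-0.228025i  product +0.019048+0.015313i
  m=+0: Y*=-0.299172-0.000000i  Y=+0.524721+0.000000i  product -0.156982-0.000000i
  m=+1: Y*=+0.086378+0.050934i  Y=+0.086065-0.228025i  product +0.019048-0.015313i
  m=+2: Y*=+0.183754+0.332221i  Y=-0.032501-0.028610i  product +0.003533-0.016055i
Σ over m = -0.111820-0.000000i; ×(4π/5) → -0.281035-0.000000i. Real part: -0.281035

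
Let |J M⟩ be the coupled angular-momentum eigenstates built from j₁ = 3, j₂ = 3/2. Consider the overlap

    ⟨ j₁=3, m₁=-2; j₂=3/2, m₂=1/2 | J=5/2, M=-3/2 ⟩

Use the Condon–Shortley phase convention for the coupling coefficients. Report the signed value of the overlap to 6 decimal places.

j₁+j₂−J=2  J+j₁−j₂=4  J−j₁+j₂=1  j₁+j₂+J+1=8
(j₁±m₁, j₂±m₂, J±M) = (1,5,2,1,1,4)
P² = 288/7
sum k=1..2:
  [1] −1/24 = -1/24
  [2] +1/12 = 1/12
S = 1/24
C² = P²·S² = 1/14 ; C = +0.267261

+√(1/14) = +0.267261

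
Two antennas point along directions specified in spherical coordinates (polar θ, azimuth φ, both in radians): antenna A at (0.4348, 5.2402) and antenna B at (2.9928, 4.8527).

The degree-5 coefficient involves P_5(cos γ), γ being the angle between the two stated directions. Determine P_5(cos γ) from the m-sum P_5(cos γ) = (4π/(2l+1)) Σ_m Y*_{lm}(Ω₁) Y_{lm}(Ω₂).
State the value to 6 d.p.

0.320329

Term-by-term m-sum for l=5 (normalisation 4π/11 = 1.142397):
  m=-5: (+0.002965+0.005394i) × (+0.000021+0.000025i) = -0.000000+0.000000i  (running Σ = -0.000000+0.000000i)
  m=-4: (-0.021563+0.035935i) × (-0.000593+0.000373i) = -0.000001-0.000029i  (running Σ = -0.000001-0.000029i)
  m=-3: (-0.165545-0.002092i) × (-0.003593-0.008026i) = +0.000578+0.001336i  (running Σ = +0.000577+0.001307i)
  m=-2: (-0.197215-0.348331i) × (+0.068452-0.019730i) = -0.020372-0.019953i  (running Σ = -0.019795-0.018646i)
  m=-1: (+0.250929-0.430425i) × (+0.049102+0.347654i) = +0.161960+0.066102i  (running Σ = +0.142166+0.047456i)
  m=0: (+0.004998-0.000000i) × (-0.786446+0.000000i) = -0.003930+0.000000i  (running Σ = +0.138235+0.047456i)
  m=1: (-0.250929-0.430425i) × (-0.049102+0.347654i) = +0.161960-0.066102i  (running Σ = +0.300195-0.018646i)
  m=2: (-0.197215+0.348331i) × (+0.068452+0.019730i) = -0.020372+0.019953i  (running Σ = +0.279823+0.001307i)
  m=3: (+0.165545-0.002092i) × (+0.003593-0.008026i) = +0.000578-0.001336i  (running Σ = +0.280401-0.000029i)
  m=4: (-0.021563-0.035935i) × (-0.000593-0.000373i) = -0.000001+0.000029i  (running Σ = +0.280401+0.000000i)
  m=5: (-0.002965+0.005394i) × (-0.000021+0.000025i) = -0.000000-0.000000i  (running Σ = +0.280401+0.000000i)
Total Σ_m = +0.280401+0.000000i. Multiply by 1.142397: +0.320329+0.000000i. P_5(cos γ) = 0.320329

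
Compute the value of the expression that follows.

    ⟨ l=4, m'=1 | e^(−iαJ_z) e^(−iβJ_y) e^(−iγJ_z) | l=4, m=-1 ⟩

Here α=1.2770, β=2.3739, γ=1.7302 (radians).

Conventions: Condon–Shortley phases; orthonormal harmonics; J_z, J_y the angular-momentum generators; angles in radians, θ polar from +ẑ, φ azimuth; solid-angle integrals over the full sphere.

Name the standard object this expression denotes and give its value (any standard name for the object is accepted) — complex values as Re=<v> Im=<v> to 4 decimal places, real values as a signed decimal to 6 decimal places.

This is a Wigner D-matrix element — the rotation-matrix element ⟨l m'| R(α,β,γ) |l m⟩ in the angular-momentum basis.
First d^4_{1,-1}(β=2.3739), then the phase factors e^{-i(1)α} and e^{-i(-1)γ}:
With c≡cos(β/2)=0.374490 and s≡sin(β/2)=0.927231, N=[120·6·6·120]^{1/2}=720.000000
k: max(0,(-1)−(1))=0 … min(4+(-1),4−(1))=3
  k=0: (−1)^2·720.0000/(72)·0.3745^6·0.9272^2 = +0.023715
  k=1: (−1)^3·720.0000/(24)·0.3745^4·0.9272^4 = -0.436147
  k=2: (−1)^4·720.0000/(48)·0.3745^2·0.9272^6 = +1.336900
  k=3: (−1)^5·720.0000/(720)·0.3745^0·0.9272^8 = -0.546391
d^4_{1,-1}(2.3739) = +0.023715 -0.436147 +1.336900 -0.546391 = +0.378076
D = (+0.289588-0.957151i)·(+0.378076)·(-0.158729+0.987322i) = +0.339910+0.165539i

Wigner D-matrix element, Re=0.3399 Im=0.1655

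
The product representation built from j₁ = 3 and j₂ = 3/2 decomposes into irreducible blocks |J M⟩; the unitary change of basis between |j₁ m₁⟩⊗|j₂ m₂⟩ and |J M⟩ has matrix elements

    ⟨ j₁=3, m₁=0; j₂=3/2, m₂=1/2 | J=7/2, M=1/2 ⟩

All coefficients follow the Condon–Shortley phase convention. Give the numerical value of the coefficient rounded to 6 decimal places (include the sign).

triangle: 1!×5!×2!/9! = 240/362880
(j±m)!: 3!×3!×2!×1!×4!×3! = 10368
prefactor² = (2J+1)×Δ×N² = 384/7
  k=0: +1/(0!×1!×3!×2!×2!×0!) = 1/24
  k=1: −1/(1!×0!×2!×1!×3!×1!) = -1/12
Σ = -1/24  ⇒  CG² = 384/7×(-1/24)² = 2/21
CG = −√(2/21) = -0.308607

-0.308607  (= −√(2/21))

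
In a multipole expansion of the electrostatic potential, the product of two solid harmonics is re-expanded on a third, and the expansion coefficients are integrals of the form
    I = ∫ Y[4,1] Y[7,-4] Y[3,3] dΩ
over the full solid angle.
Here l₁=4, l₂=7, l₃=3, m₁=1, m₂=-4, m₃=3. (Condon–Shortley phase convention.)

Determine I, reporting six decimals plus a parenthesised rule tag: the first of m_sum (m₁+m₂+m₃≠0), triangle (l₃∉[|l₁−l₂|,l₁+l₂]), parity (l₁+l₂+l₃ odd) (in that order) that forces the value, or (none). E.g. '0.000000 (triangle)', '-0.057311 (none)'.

Rules hold: Σm=0, L=14 even, 3≤3≤11.
N = 9·15·7 = 945
Δ = 8!·0!·6!/15! = 1/45045
Racah Σ t=4..4: t=4:+1/20736 = 1/20736
⇒ 3j(4 7 3; 0 0 0)² = 35/1287, sgn -1
Racah Σ t=3..3: t=3:−1/518400 = -1/518400
⇒ 3j(4 7 3; 1 -4 3)² = 2/195, sgn -1
4πI² = N·(3j₀)²·(3jₘ)² = 490/1859
I = +1·√(0.263583/4π) = 0.14482829
No selection rule forces the value: the integral is nonzero (none).

0.144828 (none)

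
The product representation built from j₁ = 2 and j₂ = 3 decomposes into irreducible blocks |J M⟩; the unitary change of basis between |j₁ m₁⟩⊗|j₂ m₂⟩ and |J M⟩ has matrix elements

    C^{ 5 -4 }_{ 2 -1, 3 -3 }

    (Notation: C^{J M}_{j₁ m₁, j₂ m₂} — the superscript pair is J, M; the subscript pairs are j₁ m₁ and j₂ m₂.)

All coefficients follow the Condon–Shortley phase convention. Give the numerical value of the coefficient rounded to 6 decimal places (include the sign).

+√(2/5) = +0.632456

triangle: 0!×4!×6!/11! = 17280/39916800
(j±m)!: 1!×3!×0!×6!×1!×9! = 1567641600
prefactor² = (2J+1)×Δ×N² = 7464960
  k=0: +1/(0!×0!×3!×0!×1!×6!) = 1/4320
Σ = 1/4320  ⇒  CG² = 7464960×(1/4320)² = 2/5
CG = +√(2/5) = +0.632456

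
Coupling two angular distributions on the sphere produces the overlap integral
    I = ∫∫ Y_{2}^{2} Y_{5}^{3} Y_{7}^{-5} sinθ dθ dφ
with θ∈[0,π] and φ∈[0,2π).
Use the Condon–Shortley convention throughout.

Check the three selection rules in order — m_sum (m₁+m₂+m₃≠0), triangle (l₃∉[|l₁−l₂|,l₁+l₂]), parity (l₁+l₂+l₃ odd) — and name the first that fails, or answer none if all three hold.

none

m₁+m₂+m₃ = 2 + 3 − 5 = 0  ✓
triangle: |2−5|=3 ≤ l₃=7 ≤ 2+5=7  ✓
parity: l₁+l₂+l₃ = 14 is even  ✓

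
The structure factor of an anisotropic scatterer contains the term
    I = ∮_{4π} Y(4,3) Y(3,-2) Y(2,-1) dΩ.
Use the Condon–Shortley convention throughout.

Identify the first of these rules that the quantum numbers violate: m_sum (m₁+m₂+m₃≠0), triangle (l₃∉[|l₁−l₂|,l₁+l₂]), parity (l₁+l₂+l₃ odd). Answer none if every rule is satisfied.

Σmᵢ = 0  ✓
l₃∈[|l₁−l₂|,l₁+l₂]=[1,7], have l₃=2  ✓
Σlᵢ = 9 ⇒ odd  ✗

parity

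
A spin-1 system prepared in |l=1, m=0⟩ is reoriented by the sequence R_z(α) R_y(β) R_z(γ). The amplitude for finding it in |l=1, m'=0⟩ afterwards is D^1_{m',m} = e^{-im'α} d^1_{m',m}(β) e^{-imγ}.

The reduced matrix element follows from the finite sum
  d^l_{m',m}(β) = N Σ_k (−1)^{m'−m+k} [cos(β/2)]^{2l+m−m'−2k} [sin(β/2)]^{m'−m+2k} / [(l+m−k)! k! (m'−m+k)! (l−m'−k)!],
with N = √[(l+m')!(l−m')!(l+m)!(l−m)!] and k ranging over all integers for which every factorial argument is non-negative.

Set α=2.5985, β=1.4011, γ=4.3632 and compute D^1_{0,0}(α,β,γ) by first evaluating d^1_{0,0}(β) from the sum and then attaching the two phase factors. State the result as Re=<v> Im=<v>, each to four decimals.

D^1_{0,0}(2.5985,1.4011,4.3632) = e^{-i·0·2.5985}·d^1_{0,0}(1.4011)·e^{-i·0·4.3632}. Compute d first:
Half-angle: c=0.764488, s=0.644638. N=√(1·1·1·1)=1.000000
k∈{0,1} keeps every argument non-negative
  k=0: (−1)^0·1.0000/(1)·0.7645^2·0.6446^0 = +0.584442
  k=1: (−1)^1·1.0000/(1)·0.7645^0·0.6446^2 = -0.415558
d^1_{0,0}(1.4011) = +0.584442 -0.415558 = +0.168883
Attach z-rotation phases: D = e^{-i(0)(2.5985)}·(+0.168883)·e^{-i(0)(4.3632)} = +0.168883+0.000000i

Re=0.1689 Im=0.0000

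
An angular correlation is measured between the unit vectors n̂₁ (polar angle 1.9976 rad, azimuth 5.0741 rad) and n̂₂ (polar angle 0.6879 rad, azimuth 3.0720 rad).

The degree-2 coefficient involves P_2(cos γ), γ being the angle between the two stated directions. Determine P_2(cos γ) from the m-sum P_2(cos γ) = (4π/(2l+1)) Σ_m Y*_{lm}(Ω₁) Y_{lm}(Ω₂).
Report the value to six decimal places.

-0.027178

Summing Y*_{l m}(θ₁,φ₁)·Y_{l m}(θ₂,φ₂) over m ∈ [−2, 2]; prefactor 4π/(2·2+1) = 2.513274:
  m=-2: Y*=(-0.239914, -0.211878)  Y=(0.154208, 0.021603)  product (-0.032420, -0.037856)
  m=-1: Y*=(-0.103019, 0.272281)  Y=(-0.378036, -0.026351)  product (0.046120, -0.100217)
  m=+0: Y*=(-0.153250, -0.000000)  Y=(0.249363, 0.000000)  product (-0.038215, -0.000000)
  m=+1: Y*=(0.103019, 0.272281)  Y=(0.378036, -0.026351)  product (0.046120, 0.100217)
  m=+2: Y*=(-0.239914, 0.211878)  Y=(0.154208, -0.021603)  product (-0.032420, 0.037856)
Accumulated sum (-0.010814, -0.000000); after 4π/(2l+1) scaling, (-0.027178, -0.000000) ⇒ P_2 = -0.027178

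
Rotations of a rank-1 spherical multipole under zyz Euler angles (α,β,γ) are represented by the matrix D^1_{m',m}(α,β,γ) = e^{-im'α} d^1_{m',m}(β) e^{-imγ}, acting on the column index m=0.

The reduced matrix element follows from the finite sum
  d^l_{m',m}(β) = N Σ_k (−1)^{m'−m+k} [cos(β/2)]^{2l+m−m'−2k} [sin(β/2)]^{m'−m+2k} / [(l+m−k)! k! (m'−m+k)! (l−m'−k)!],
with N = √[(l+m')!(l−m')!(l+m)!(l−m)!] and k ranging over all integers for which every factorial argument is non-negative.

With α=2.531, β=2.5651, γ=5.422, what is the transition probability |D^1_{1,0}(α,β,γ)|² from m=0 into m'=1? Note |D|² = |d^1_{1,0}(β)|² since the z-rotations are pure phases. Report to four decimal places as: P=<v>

First d^1_{1,0}(β=2.5651), then the phase factors e^{-i(1)α} and e^{-i(0)γ}:
Half-angle: c=0.284271, s=0.958744. N=√(2·1·1·1)=1.414214
Admissible k: 0..0 (factorial args all ≥0)
  k=0: (−1)^1·1.4142/(1)·0.2843^1·0.9587^1 = -0.385435
d^1_{1,0}(2.5651) = -0.385435
|D^1_{1,0}|² = |d^1_{1,0}(β)|² = (-0.385435)² = 0.148560 (the z-rotation phases have unit modulus)

P=0.1486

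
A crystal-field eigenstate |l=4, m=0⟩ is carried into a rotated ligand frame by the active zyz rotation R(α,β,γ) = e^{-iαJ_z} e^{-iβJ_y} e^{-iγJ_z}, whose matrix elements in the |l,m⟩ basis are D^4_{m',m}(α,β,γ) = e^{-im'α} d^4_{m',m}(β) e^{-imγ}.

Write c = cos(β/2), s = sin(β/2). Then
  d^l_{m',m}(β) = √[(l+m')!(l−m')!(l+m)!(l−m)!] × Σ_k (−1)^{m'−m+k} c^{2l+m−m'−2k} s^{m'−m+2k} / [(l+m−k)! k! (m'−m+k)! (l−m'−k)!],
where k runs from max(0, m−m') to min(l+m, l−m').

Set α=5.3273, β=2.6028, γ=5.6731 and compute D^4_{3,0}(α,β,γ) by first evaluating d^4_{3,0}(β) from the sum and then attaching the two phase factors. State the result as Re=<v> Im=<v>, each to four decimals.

Split into d^4_{3,0}(β=2.6028) × two z-phases.
c=cos(2.602800/2)=0.266150, s=sin(2.602800/2)=0.963932; N=√[5040·1·24·24]=1703.830978
The bounds max(0,m−m')=0 and min(l+m,l−m')=1 give 2 terms
  k=0: (−1)^3·1703.8310/(144)·0.2661^5·0.9639^3 = -0.014152
  k=1: (−1)^4·1703.8310/(144)·0.2661^3·0.9639^5 = +0.185641
d^4_{3,0}(2.6028) = -0.014152 +0.185641 = +0.171488
D = (-0.962713+0.270523i)·(+0.171488)·(+1.000000+0.000000i) = -0.165094+0.046392i

Re=-0.1651 Im=0.0464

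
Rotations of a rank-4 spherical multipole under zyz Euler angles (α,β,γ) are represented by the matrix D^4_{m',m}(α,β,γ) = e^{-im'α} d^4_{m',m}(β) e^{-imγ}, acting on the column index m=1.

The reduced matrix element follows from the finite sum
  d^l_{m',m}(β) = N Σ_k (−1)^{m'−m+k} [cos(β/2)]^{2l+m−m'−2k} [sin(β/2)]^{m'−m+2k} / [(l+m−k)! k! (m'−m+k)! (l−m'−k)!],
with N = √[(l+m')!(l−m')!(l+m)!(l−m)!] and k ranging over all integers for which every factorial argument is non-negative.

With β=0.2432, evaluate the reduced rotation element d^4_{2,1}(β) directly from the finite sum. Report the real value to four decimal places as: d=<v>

d=-0.4525

d^4_{2,1}(β=0.2432) via the finite sum:
With c≡cos(β/2)=0.992616 and s≡sin(β/2)=0.121301, N=[720·2·120·6]^{1/2}=1018.233765
The bounds max(0,m−m')=0 and min(l+m,l−m')=2 give 3 terms
  k=0: (−1)^1·1018.2338/(240)·0.9926^7·0.1213^1 = -0.488616
  k=1: (−1)^2·1018.2338/(48)·0.9926^5·0.1213^3 = +0.036484
  k=2: (−1)^3·1018.2338/(72)·0.9926^3·0.1213^5 = -0.000363
d^4_{2,1}(0.2432) = -0.488616 +0.036484 -0.000363 = -0.452495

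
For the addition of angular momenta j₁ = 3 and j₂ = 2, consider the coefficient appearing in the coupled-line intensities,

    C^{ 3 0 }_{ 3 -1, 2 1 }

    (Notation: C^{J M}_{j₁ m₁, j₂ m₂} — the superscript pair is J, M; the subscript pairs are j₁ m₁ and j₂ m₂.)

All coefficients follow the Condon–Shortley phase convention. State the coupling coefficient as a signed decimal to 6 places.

+0.182574  (= +√(1/30))

√[7·2!4!2!/9! · 2!4!3!1!3!3!] = √(96/5)
  +(−1)^1/∏(1,1,3,2,1,0)! = -1/12  (running -1/12)
  +(−1)^2/∏(2,0,2,1,2,1)! = 1/8  (running 1/24)
⟨..|..⟩ = √(96/5)·(1/24) = +0.182574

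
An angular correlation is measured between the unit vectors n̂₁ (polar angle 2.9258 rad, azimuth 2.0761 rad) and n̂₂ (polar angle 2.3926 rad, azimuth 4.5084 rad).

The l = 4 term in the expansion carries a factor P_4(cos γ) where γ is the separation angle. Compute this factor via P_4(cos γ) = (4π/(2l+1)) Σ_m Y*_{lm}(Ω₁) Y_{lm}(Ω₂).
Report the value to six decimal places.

-0.411294

Term-by-term m-sum for l=4 (normalisation 4π/9 = 1.396263):
  m=-4: Y*=-0.00040 + 0.00084j  Y=0.06518 + 0.06929j  product -0.00008 + 0.00003j
  m=-3: Y*=-0.01198 + 0.00066j  Y=-0.16625 + 0.23687j  product 0.00184 - 0.00295j
  m=-2: Y*=-0.04628 - 0.07379j  Y=-0.39216 - 0.16950j  product 0.00564 + 0.03678j
  m=-1: Y*=0.17622 - 0.31854j  Y=0.03606 - 0.17433j  product -0.04918 - 0.04221j
  m=+0: Y*=0.66006 + 0.00000j  Y=-0.31967 + 0.00000j  product -0.21100 + 0.00000j
  m=+1: Y*=-0.17622 - 0.31854j  Y=-0.03606 - 0.17433j  product -0.04918 + 0.04221j
  m=+2: Y*=-0.04628 + 0.07379j  Y=-0.39216 + 0.16950j  product 0.00564 - 0.03678j
  m=+3: Y*=0.01198 + 0.00066j  Y=0.16625 + 0.23687j  product 0.00184 + 0.00295j
  m=+4: Y*=-0.00040 - 0.00084j  Y=0.06518 - 0.06929j  product -0.00008 - 0.00003j
Accumulated sum -0.29457 + 0.00000j; after 4π/(2l+1) scaling, -0.41129 + 0.00000j ⇒ P_4 = -0.411294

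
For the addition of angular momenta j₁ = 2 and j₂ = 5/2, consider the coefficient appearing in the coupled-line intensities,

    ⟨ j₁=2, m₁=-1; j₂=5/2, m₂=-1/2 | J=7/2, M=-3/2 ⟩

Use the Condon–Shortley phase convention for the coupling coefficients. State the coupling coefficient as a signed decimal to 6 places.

-0.308607

j₁+j₂−J=1  J+j₁−j₂=3  J−j₁+j₂=4  j₁+j₂+J+1=9
(j₁±m₁, j₂±m₂, J±M) = (1,3,2,3,2,5)
P² = 384/7
sum k=0..1:
  [0] +1/24 = 1/24
  [1] −1/12 = -1/12
S = -1/24
C² = P²·S² = 2/21 ; C = -0.308607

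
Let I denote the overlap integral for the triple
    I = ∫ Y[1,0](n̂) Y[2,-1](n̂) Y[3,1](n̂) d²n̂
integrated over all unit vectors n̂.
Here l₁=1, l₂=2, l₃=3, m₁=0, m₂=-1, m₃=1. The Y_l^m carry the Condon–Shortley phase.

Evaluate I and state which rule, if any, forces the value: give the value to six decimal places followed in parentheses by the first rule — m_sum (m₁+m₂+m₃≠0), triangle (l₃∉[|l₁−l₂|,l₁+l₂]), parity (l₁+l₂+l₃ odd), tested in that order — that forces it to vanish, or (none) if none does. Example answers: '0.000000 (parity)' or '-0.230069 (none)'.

m-sum 0 ✓  L=6 even ✓  1≤3≤3 ✓
Π(2lᵢ+1) = 3×5×7 = 105
triangle coeff Δ(1,2,3) = 1/105
Σ_t [0,0]: t=0:+1/4 = 1/4
(3j)²=3/35 [(1 2 3; 0 0 0)], sign=-1
Σ_t [0,0]: t=0:+1/6 = 1/6
(3j)²=8/105 [(1 2 3; 0 -1 1)], sign=+1
⇒ 4πI² = 24/35
I = (-1)√(24/35/(4π)) = -0.23359668
No selection rule forces the value: the integral is nonzero (none).

-0.233597 (none)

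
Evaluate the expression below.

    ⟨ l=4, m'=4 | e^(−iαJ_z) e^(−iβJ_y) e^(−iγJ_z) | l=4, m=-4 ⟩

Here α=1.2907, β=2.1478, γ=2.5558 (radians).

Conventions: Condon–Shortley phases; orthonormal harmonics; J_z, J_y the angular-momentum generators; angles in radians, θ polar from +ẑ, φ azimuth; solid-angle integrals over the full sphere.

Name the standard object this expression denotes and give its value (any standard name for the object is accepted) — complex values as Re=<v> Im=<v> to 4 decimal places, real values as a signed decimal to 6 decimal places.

This is a Wigner D-matrix element — the rotation-matrix element ⟨l m'| R(α,β,γ) |l m⟩ in the angular-momentum basis.
First d^4_{4,-4}(β=2.1478), then the phase factors e^{-i(4)α} and e^{-i(-4)γ}:
With c≡cos(β/2)=0.476700 and s≡sin(β/2)=0.879066, N=[40320·1·1·40320]^{1/2}=40320.000000
k∈{0} keeps every argument non-negative
  k=0: (−1)^8·40320.0000/(40320)·0.4767^0·0.8791^8 = +0.356593
d^4_{4,-4}(2.1478) = +0.356593
Attach z-rotation phases: D = e^{-i(4)(1.2907)}·(+0.356593)·e^{-i(-4)(2.5558)} = +0.121609-0.335216i

Wigner D-matrix element, Re=0.1216 Im=-0.3352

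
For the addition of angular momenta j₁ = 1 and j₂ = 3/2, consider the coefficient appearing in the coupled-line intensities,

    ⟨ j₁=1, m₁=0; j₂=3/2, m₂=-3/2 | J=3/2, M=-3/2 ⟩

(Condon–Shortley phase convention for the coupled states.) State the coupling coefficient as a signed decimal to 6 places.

j₁+j₂−J=1  J+j₁−j₂=1  J−j₁+j₂=2  j₁+j₂+J+1=5
(j₁±m₁, j₂±m₂, J±M) = (1,1,0,3,0,3)
P² = 12/5
sum k=0..0:
  [0] +1/2 = 1/2
S = 1/2
C² = P²·S² = 3/5 ; C = +0.774597

+√(3/5) ≈ +0.774597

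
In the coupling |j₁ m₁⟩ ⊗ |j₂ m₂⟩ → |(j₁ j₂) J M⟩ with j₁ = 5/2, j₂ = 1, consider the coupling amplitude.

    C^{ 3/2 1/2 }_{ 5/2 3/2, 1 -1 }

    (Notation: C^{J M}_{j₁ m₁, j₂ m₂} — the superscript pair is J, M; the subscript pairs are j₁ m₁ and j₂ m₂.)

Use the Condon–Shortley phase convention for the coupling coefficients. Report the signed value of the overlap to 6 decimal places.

√[4·2!3!0!/6! · 4!1!0!2!2!1!] = √(32/5)
  +(−1)^0/∏(0,2,1,0,2,0)! = 1/4  (running 1/4)
⟨..|..⟩ = √(32/5)·(1/4) = +0.632456

+√(2/5) ≈ +0.632456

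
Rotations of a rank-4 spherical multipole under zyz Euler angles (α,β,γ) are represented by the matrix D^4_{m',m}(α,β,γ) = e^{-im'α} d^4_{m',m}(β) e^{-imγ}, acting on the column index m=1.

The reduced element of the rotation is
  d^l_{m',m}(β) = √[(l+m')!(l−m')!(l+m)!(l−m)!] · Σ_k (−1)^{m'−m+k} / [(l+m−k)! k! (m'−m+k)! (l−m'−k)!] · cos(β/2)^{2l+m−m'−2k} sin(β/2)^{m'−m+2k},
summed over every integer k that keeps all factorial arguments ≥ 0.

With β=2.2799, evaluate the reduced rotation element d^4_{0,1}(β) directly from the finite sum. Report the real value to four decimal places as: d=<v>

d=0.0088

d^4_{0,1}(β=2.2799) via the finite sum:
c=cos(2.279900/2)=0.417640, s=sin(2.279900/2)=0.908613; N=√[24·24·120·6]=643.987578
The bounds max(0,m−m')=1 and min(l+m,l−m')=4 give 4 terms
  k=1: (−1)^0·643.9876/(144)·0.4176^7·0.9086^1 = +0.009006
  k=2: (−1)^1·643.9876/(24)·0.4176^5·0.9086^3 = -0.255748
  k=3: (−1)^2·643.9876/(24)·0.4176^3·0.9086^5 = +1.210504
  k=4: (−1)^3·643.9876/(144)·0.4176^1·0.9086^7 = -0.954923
d^4_{0,1}(2.2799) = +0.009006 -0.255748 +1.210504 -0.954923 = +0.008838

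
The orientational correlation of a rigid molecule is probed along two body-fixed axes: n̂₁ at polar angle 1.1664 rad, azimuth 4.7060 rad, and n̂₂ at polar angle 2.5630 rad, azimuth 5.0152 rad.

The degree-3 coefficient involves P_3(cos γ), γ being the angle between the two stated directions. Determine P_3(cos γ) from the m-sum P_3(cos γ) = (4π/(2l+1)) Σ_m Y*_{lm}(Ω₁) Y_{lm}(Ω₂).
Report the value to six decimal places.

-0.215864

Expand P_3 via completeness: Σ_{m} conj(Y_{3,m}) at Ω₁ times Y_{3,m} at Ω₂ —
  m=-3: (0.00621 + 0.32413j) × (-0.05380 - 0.04196j) = 0.01327 - 0.01770j  (running Σ = 0.01327 - 0.01770j)
  m=-2: (-0.33983 + 0.00434j) × (0.21036 - 0.14566j) = -0.07086 + 0.05041j  (running Σ = -0.05759 + 0.03271j)
  m=-1: (0.00043 + 0.06713j) × (0.13201 + 0.42253j) = -0.02831 + 0.00904j  (running Σ = -0.08590 + 0.04176j)
  m=0: (-0.32684 + 0.00000j) × (-0.15772 + 0.00000j) = 0.05155 + 0.00000j  (running Σ = -0.03435 + 0.04176j)
  m=1: (-0.00043 + 0.06713j) × (-0.13201 + 0.42253j) = -0.02831 - 0.00904j  (running Σ = -0.06266 + 0.03271j)
  m=2: (-0.33983 - 0.00434j) × (0.21036 + 0.14566j) = -0.07086 - 0.05041j  (running Σ = -0.13351 - 0.01770j)
  m=3: (-0.00621 + 0.32413j) × (0.05380 - 0.04196j) = 0.01327 + 0.01770j  (running Σ = -0.12025 + 0.00000j)
Σ over m = -0.12025 + 0.00000j; ×(4π/7) → -0.21586 + 0.00000j. Real part: -0.215864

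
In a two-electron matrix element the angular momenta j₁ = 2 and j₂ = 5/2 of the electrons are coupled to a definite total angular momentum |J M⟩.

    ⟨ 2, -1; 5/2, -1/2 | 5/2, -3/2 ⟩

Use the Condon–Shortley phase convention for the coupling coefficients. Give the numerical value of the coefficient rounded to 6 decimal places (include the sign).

√[6·2!2!3!/8! · 1!3!2!3!1!4!] = √(216/35)
  +(−1)^1/∏(1,1,2,1,0,2)! = -1/4  (running -1/4)
  +(−1)^2/∏(2,0,1,0,1,3)! = 1/12  (running -1/6)
⟨..|..⟩ = √(216/35)·(-1/6) = -0.414039

−√(6/35) ≈ -0.414039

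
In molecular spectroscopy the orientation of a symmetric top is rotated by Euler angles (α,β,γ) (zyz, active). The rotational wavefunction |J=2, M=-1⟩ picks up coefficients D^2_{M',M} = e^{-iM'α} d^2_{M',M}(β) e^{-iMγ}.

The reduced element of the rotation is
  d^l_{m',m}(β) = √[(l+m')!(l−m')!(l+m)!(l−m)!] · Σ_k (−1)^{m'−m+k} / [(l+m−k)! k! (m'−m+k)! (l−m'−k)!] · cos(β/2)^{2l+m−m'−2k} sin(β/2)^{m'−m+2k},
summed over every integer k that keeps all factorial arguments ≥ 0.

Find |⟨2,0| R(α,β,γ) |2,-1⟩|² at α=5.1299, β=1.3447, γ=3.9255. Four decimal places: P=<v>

Split into d^2_{0,-1}(β=1.3447) × two z-phases.
Half-angle: c=0.782360, s=0.622826. N=√(2·2·1·6)=4.898979
k∈{0,1} keeps every argument non-negative
  k=0: (−1)^1·4.8990/(2)·0.7824^3·0.6228^1 = -0.730572
  k=1: (−1)^2·4.8990/(2)·0.7824^1·0.6228^3 = +0.463002
d^2_{0,-1}(1.3447) = -0.730572 +0.463002 = -0.267569
|D^2_{0,-1}|² = |d^2_{0,-1}(β)|² = (-0.267569)² = 0.071593 (the z-rotation phases have unit modulus)

P=0.0716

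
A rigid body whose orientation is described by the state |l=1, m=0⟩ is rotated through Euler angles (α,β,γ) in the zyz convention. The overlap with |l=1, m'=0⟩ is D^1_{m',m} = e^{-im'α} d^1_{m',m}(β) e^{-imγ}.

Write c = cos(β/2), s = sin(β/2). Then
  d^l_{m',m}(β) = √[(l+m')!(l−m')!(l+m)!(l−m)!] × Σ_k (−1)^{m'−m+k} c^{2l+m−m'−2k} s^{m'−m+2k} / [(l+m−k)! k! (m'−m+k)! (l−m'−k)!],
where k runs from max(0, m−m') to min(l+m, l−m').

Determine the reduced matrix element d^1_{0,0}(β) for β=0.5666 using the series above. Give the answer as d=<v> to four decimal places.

d^1_{0,0}(β=0.5666) via the finite sum:
c=cos(0.566600/2)=0.960138, s=sin(0.566600/2)=0.279526; N=√[1·1·1·1]=1.000000
The bounds max(0,m−m')=0 and min(l+m,l−m')=1 give 2 terms
  k=0: (−1)^0·1.0000/(1)·0.9601^2·0.2795^0 = +0.921865
  k=1: (−1)^1·1.0000/(1)·0.9601^0·0.2795^2 = -0.078135
d^1_{0,0}(0.5666) = +0.921865 -0.078135 = +0.843731

d=0.8437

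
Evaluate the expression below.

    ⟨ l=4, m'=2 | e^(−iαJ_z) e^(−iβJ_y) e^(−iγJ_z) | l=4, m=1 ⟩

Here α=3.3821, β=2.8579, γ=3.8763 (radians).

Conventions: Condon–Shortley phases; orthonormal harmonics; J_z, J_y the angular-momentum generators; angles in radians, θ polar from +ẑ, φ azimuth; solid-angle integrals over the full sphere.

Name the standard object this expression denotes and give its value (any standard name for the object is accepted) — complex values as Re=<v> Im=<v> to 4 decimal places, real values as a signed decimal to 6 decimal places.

This is a Wigner D-matrix element — the rotation-matrix element ⟨l m'| R(α,β,γ) |l m⟩ in the angular-momentum basis.
Split into d^4_{2,1}(β=2.8579) × two z-phases.
c=cos(2.857900/2)=0.141371, s=sin(2.857900/2)=0.989957; N=√[720·2·120·6]=1018.233765
Admissible k: 0..2 (factorial args all ≥0)
  k=0: (−1)^1·1018.2338/(240)·0.1414^7·0.9900^1 = -0.000005
  k=1: (−1)^2·1018.2338/(48)·0.1414^5·0.9900^3 = +0.001162
  k=2: (−1)^3·1018.2338/(72)·0.1414^3·0.9900^5 = -0.037991
d^4_{2,1}(2.8579) = -0.000005 +0.001162 -0.037991 = -0.036833
Attach z-rotation phases: D = e^{-i(2)(3.3821)}·(-0.036833)·e^{-i(1)(3.8763)} = +0.012805-0.034536i

Wigner D-matrix element, Re=0.0128 Im=-0.0345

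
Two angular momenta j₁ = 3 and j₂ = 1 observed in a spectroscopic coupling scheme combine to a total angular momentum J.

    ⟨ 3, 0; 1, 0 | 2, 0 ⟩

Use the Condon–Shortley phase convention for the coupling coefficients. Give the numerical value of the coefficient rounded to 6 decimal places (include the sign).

√[5·2!4!0!/7! · 3!3!1!1!2!2!] = √(48/7)
  +(−1)^1/∏(1,1,2,0,2,0)! = -1/4  (running -1/4)
⟨..|..⟩ = √(48/7)·(-1/4) = -0.654654

-0.654654  (= −√(3/7))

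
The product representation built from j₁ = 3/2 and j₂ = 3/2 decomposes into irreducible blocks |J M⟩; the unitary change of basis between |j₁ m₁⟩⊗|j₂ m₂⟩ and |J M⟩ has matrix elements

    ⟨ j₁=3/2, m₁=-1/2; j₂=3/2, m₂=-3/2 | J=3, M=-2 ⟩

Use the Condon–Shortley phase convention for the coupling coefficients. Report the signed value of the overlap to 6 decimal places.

√[7·0!3!3!/7! · 1!2!0!3!1!5!] = √(72)
  +(−1)^0/∏(0,0,2,0,1,3)! = 1/12  (running 1/12)
⟨..|..⟩ = √(72)·(1/12) = +0.707107

+√(1/2) ≈ +0.707107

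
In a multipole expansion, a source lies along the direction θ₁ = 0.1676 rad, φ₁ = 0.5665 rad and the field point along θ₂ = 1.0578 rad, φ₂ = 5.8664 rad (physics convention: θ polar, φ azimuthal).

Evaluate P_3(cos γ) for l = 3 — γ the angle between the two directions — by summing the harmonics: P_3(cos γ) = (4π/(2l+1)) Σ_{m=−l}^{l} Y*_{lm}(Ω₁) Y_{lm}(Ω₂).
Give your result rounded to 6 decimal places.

Summing Y*_{l m}(θ₁,φ₁)·Y_{l m}(θ₂,φ₂) over m ∈ [−3, 3]; prefactor 4π/(2·3+1) = 1.795196:
  m=-3: (-0.000249+0.001921i) × (+0.086922+0.261909i) = -0.000525+0.000102i  (running Σ = -0.000525+0.000102i)
  m=-2: (+0.011888+0.025396i) × (+0.255962+0.281892i) = -0.004116+0.009852i  (running Σ = -0.004641+0.009953i)
  m=-1: (+0.175630+0.111708i) × (+0.052621+0.023297i) = +0.006639+0.009970i  (running Σ = +0.001999+0.019923i)
  m=0: (+0.684699-0.000000i) × (-0.328871+0.000000i) = -0.225178+0.000000i  (running Σ = -0.223179+0.019923i)
  m=1: (-0.175630+0.111708i) × (-0.052621+0.023297i) = +0.006639-0.009970i  (running Σ = -0.216540+0.009953i)
  m=2: (+0.011888-0.025396i) × (+0.255962-0.281892i) = -0.004116-0.009852i  (running Σ = -0.220656+0.000102i)
  m=3: (+0.000249+0.001921i) × (-0.086922+0.261909i) = -0.000525-0.000102i  (running Σ = -0.221181-0.000000i)
Total Σ_m = -0.221181-0.000000i. Multiply by 1.795196: -0.397062-0.000000i. P_3(cos γ) = -0.397062

-0.397062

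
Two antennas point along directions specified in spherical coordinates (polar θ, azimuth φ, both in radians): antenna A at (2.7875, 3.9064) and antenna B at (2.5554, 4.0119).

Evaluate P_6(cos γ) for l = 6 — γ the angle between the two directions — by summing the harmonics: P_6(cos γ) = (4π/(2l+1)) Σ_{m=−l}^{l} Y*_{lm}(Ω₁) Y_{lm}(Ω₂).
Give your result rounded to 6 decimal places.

Summing Y*_{l m}(θ₁,φ₁)·Y_{l m}(θ₂,φ₂) over m ∈ [−6, 6]; prefactor 4π/(2·6+1) = 0.966644:
  m=-6: (-0.000103, -0.000833) × (0.006752, 0.012087) = (0.000009, -0.000007)  (running Σ = (0.000009, -0.000007))
  m=-5: (-0.006105, -0.004962) × (-0.025500, 0.067571) = (0.000491, -0.000286)  (running Σ = (0.000500, -0.000293))
  m=-4: (-0.044600, 0.003682) × (-0.208989, 0.073842) = (0.009049, -0.004063)  (running Σ = (0.009549, -0.004356))
  m=-3: (-0.112610, 0.127459) × (-0.367130, -0.215439) = (0.068802, -0.022533)  (running Σ = (0.078351, -0.026889))
  m=-2: (0.017259, 0.418870) × (-0.074139, -0.432373) = (0.179829, -0.038517)  (running Σ = (0.258180, -0.065406))
  m=-1: (0.401076, 0.384891) × (0.009010, -0.010687) = (0.007727, -0.000818)  (running Σ = (0.265907, -0.066224))
  m=0: (0.054932, -0.000000) × (-0.421615, 0.000000) = (-0.023160, 0.000000)  (running Σ = (0.242747, -0.066224))
  m=1: (-0.401076, 0.384891) × (-0.009010, -0.010687) = (0.007727, 0.000818)  (running Σ = (0.250474, -0.065406))
  m=2: (0.017259, -0.418870) × (-0.074139, 0.432373) = (0.179829, 0.038517)  (running Σ = (0.430302, -0.026889))
  m=3: (0.112610, 0.127459) × (0.367130, -0.215439) = (0.068802, 0.022533)  (running Σ = (0.499105, -0.004356))
  m=4: (-0.044600, -0.003682) × (-0.208989, -0.073842) = (0.009049, 0.004063)  (running Σ = (0.508154, -0.000293))
  m=5: (0.006105, -0.004962) × (0.025500, 0.067571) = (0.000491, 0.000286)  (running Σ = (0.508644, -0.000007))
  m=6: (-0.000103, 0.000833) × (0.006752, -0.012087) = (0.000009, 0.000007)  (running Σ = (0.508654, -0.000000))
Σ over m = (0.508654, -0.000000); ×(4π/13) → (0.491687, -0.000000). Real part: 0.491687

0.491687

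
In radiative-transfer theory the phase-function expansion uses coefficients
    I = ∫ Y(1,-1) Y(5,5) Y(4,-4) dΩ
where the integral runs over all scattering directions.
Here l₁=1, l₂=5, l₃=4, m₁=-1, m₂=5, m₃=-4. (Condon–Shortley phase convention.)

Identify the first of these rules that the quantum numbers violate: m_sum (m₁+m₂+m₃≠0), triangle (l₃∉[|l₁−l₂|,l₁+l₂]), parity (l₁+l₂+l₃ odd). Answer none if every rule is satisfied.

none

Σmᵢ = 0  ✓
l₃∈[|l₁−l₂|,l₁+l₂]=[4,6], have l₃=4  ✓
Σlᵢ = 10 ⇒ even  ✓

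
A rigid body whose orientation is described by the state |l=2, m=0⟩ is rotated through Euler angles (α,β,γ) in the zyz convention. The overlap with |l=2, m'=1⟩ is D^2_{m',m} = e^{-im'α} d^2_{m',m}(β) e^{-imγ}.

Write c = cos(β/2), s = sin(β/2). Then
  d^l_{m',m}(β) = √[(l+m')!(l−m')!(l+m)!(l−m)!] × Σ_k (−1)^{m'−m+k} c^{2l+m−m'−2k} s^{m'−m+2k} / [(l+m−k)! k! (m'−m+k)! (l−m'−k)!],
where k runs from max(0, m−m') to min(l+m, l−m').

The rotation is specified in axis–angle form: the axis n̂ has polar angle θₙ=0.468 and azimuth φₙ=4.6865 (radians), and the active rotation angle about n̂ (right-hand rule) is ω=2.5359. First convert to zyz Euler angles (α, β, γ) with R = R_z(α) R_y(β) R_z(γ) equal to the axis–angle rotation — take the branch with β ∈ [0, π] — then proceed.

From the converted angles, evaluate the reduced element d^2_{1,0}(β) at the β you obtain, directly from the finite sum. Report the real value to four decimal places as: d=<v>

Axis–angle → zyz. n̂ = (sinθₙcosφₙ, sinθₙsinφₙ, cosθₙ) = (-0.011677, -0.450951, +0.892472), ω = 2.5359.
R = I cosω + sinω [n̂]ₓ + (1−cosω) n̂n̂ᵀ gives
  R = [-0.821859, -0.498518, -0.275730; +0.517708, -0.451570, -0.726680; +0.237751, -0.739976, +0.629213]
β = atan2(√(R₁₃²+R₂₃²), R₃₃) = 0.890256; α = atan2(R₂₃, R₁₃) mod 2π = 4.349733; γ = atan2(R₃₂, −R₃₁) mod 2π = 4.401511
d^2_{1,0}(β=0.8903) via the finite sum:
Half-angle: c=0.902556, s=0.430573. N=√(6·1·2·2)=4.898979
The bounds max(0,m−m')=0 and min(l+m,l−m')=1 give 2 terms
  k=0: (−1)^1·4.8990/(2)·0.9026^3·0.4306^1 = -0.775434
  k=1: (−1)^2·4.8990/(2)·0.9026^1·0.4306^3 = +0.176478
d^2_{1,0}(0.8903) = -0.775434 +0.176478 = -0.598956

d=-0.5990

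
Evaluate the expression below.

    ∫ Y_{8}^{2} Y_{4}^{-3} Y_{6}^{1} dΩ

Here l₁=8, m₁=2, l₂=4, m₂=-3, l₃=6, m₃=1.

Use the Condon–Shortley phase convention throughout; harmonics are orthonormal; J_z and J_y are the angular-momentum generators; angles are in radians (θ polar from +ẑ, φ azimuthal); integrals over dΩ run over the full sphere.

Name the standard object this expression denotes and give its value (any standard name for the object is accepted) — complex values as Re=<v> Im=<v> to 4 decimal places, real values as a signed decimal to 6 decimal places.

This is a Gaunt coefficient — the integral of a triple product of spherical harmonics over the sphere.
m-sum 0 ✓  L=18 even ✓  4≤6≤12 ✓
Π(2lᵢ+1) = 17×9×13 = 1989
triangle coeff Δ(8,4,6) = 1/23279256
Σ_t [2,4]: t=2:+1/1658880 t=3:−1/518400 t=4:+1/1658880 = -1/1382400
(3j)²=504/46189 [(8 4 6; 0 0 0)], sign=-1
Σ_t [0,1]: t=0:+1/12441600 t=1:−1/3456000 = -13/62208000
(3j)²=637/42636 [(8 4 6; 2 -3 1)], sign=+1
⇒ 4πI² = 240786/742577
I = (-1)√(240786/742577/(4π)) = -0.16063491

Gaunt coefficient, -0.160635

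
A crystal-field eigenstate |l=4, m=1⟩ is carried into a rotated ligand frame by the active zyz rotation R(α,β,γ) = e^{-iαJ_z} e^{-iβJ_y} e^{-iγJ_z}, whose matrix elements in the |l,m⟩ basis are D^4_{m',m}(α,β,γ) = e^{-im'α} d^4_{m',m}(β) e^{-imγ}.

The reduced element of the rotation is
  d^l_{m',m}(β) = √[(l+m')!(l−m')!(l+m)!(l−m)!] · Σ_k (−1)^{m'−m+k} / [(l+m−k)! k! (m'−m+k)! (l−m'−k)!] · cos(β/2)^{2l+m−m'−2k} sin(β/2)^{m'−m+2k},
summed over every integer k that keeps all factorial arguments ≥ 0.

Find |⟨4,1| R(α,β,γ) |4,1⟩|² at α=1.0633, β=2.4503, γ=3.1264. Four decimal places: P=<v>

P=0.2564

D^4_{1,1}(1.0633,2.4503,3.1264) = e^{-i·1·1.0633}·d^4_{1,1}(2.4503)·e^{-i·1·3.1264}. Compute d first:
Half-angle: c=0.338805, s=0.940857. N=√(120·6·120·6)=720.000000
Admissible k: 0..3 (factorial args all ≥0)
  k=0: (−1)^0·720.0000/(720)·0.3388^8·0.9409^0 = +0.000174
  k=1: (−1)^1·720.0000/(48)·0.3388^6·0.9409^2 = -0.020083
  k=2: (−1)^2·720.0000/(24)·0.3388^4·0.9409^4 = +0.309752
  k=3: (−1)^3·720.0000/(72)·0.3388^2·0.9409^6 = -0.796233
d^4_{1,1}(2.4503) = +0.000174 -0.020083 +0.309752 -0.796233 = -0.506391
|D^4_{1,1}|² = |d^4_{1,1}(β)|² = (-0.506391)² = 0.256432 (the z-rotation phases have unit modulus)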